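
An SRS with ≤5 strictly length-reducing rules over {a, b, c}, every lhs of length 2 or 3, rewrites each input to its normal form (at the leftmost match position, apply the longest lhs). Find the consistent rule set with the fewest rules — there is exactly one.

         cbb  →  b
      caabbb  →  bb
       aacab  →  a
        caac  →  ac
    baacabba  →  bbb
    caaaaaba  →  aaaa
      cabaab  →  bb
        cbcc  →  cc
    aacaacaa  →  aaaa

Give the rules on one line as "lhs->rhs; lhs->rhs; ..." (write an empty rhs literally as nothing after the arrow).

ab->; ba->b; ca->; cb->

  | cbb => b
  | caabbb => abbb => bb
  | aacab => aab => a
  | caac => ac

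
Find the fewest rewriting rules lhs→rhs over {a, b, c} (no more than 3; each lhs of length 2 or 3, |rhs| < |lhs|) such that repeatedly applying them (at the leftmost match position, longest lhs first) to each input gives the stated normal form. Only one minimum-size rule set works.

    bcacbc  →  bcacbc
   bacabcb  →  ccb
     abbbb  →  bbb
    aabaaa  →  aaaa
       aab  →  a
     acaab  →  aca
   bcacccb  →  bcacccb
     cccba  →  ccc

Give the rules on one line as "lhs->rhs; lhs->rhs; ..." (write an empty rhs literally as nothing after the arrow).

ab->; ba->

  | bcacbc
  | bacabcb => cabcb => ccb
  | abbbb => bbb
  | aabaaa => aaaa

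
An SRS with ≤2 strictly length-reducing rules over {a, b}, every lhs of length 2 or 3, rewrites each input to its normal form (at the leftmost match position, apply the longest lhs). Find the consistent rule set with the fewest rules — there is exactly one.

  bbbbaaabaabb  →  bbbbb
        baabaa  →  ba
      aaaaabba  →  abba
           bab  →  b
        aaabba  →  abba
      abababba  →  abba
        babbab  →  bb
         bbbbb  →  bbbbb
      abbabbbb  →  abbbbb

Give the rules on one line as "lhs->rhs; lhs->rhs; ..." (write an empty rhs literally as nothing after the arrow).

aa->a; bab->b

  | bbbbaaabaabb => bbbbaabaabb => bbbbabaabb => bbbbaabb => bbbbabb => bbbbb
  | baabaa => babaa => baa => ba
  | aaaaabba => aaaabba => aaabba => aabba => abba
  | bab => b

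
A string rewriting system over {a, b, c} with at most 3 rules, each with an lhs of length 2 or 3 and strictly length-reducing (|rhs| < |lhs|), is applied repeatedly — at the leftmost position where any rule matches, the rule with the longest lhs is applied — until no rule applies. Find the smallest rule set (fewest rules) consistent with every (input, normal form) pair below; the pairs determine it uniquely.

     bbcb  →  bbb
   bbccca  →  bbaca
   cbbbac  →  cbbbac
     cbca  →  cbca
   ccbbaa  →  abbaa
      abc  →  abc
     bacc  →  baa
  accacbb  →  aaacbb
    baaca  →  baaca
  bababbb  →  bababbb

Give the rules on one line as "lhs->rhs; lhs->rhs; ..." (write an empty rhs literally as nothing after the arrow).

  | bbcb => bbb
  | bbccca => bbaca
  | cbbbac
  | cbca

bcb->bb; cc->a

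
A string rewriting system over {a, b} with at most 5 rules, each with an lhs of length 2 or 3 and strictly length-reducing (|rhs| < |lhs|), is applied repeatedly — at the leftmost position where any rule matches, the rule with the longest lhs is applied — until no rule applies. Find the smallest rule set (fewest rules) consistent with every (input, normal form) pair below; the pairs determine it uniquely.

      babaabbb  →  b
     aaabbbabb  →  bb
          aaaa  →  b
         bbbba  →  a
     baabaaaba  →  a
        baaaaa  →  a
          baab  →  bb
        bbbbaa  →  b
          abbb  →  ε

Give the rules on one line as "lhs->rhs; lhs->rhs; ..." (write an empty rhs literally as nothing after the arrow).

aa->b; ab->b; ba->a; bbb->

  | babaabbb => abaabbb => baabbb => aabbb => bbbb => b
  | aaabbbabb => babbbabb => abbbabb => bbbabb => abb => bb
  | aaaa => baa => aa => b
  | bbbba => ba => a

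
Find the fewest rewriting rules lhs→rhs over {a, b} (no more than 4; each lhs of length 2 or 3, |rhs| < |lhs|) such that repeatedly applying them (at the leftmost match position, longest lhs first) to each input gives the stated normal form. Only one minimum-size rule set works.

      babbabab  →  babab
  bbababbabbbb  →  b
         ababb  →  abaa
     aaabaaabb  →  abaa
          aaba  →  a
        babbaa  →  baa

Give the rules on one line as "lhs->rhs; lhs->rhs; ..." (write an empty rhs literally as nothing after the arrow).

  | babbabab => baaabab => babab
  | bbababbabbbb => aababbabbbb => abbabbbb => aaabbbb => abbbb => aabb => b
  | ababb => abaa
  | aaabaaabb => abaaabb => ababb => abaa

aaa->a; aab->; bb->a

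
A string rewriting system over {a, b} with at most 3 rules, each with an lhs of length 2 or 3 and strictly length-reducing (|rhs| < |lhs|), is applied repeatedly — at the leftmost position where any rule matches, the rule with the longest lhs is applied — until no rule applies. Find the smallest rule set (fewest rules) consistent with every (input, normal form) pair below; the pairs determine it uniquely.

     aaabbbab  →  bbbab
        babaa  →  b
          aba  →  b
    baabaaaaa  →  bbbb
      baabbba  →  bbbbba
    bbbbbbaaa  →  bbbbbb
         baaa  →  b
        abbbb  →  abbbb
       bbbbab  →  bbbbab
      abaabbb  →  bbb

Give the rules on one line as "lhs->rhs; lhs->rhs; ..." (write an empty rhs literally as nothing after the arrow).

aa->b; aaa->; aba->aa

  | aaabbbab => bbbab
  | babaa => baaa => b
  | aba => aa => b
  | baabaaaaa => bbbaaaaa => bbbaa => bbbb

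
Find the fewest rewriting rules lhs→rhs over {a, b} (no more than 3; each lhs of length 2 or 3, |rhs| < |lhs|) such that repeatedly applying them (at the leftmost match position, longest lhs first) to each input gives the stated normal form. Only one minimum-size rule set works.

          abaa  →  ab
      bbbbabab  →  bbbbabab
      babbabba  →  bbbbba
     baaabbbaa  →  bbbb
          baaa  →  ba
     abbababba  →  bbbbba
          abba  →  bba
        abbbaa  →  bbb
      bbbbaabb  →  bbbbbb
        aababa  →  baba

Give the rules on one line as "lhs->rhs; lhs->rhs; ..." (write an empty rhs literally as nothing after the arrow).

  | abaa => ab
  | bbbbabab
  | babbabba => bbbabba => bbbbba
  | baaabbbaa => babbbaa => bbbbaa => bbbb

aa->; abb->bb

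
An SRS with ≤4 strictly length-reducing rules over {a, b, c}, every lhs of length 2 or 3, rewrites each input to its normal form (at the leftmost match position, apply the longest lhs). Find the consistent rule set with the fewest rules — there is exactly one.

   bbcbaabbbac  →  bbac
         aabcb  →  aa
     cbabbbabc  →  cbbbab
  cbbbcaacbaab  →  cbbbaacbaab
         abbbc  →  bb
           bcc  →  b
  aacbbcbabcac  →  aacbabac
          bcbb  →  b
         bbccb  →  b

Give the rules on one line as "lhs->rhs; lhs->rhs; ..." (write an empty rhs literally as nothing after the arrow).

abb->b; bc->b; bcb->

  | bbcbaabbbac => baabbbac => babbac => bbac
  | aabcb => aa
  | cbabbbabc => cbbbabc => cbbbab
  | cbbbcaacbaab => cbbbaacbaab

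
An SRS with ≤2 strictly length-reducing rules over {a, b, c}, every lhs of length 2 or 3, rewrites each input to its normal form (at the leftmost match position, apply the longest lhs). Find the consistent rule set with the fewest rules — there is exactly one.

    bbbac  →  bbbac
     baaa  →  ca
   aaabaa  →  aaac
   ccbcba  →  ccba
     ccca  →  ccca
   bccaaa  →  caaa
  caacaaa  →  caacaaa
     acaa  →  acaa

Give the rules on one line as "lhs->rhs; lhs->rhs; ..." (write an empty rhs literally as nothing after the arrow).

  | bbbac
  | baaa => ca
  | aaabaa => aaac
  | ccbcba => ccba

baa->c; bc->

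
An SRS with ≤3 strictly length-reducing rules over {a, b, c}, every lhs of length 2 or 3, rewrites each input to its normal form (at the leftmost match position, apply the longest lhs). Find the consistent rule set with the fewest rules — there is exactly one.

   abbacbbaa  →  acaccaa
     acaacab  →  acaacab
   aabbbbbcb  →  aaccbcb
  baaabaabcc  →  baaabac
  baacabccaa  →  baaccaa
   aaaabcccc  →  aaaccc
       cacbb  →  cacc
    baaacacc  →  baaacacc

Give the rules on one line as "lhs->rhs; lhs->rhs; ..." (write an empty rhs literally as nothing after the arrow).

  | abbacbbaa => acacbbaa => acaccaa
  | acaacab
  | aabbbbbcb => aacbbbcb => aaccbcb
  | baaabaabcc => baaabac

abc->; bb->c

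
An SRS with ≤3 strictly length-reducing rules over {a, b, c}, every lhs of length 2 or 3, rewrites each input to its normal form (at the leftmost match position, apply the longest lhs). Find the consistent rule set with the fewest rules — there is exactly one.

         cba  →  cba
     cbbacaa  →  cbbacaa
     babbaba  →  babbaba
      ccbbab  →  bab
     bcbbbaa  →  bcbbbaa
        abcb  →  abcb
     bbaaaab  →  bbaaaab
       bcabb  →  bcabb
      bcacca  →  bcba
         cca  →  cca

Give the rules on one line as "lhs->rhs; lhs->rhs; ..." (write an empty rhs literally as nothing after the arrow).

acc->b; ccb->

  | cba
  | cbbacaa
  | babbaba
  | ccbbab => bab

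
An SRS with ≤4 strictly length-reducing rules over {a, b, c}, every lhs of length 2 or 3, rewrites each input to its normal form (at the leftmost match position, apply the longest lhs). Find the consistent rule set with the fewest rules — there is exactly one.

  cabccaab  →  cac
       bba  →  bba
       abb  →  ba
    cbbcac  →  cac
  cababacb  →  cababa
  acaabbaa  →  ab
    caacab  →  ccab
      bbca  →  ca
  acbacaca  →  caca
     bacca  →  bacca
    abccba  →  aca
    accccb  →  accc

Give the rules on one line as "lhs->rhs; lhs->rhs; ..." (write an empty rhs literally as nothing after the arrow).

aa->; abb->ba; bc->c; cb->

  | cabccaab => caccaab => caccb => cac
  | bba
  | abb => ba
  | cbbcac => bcac => cac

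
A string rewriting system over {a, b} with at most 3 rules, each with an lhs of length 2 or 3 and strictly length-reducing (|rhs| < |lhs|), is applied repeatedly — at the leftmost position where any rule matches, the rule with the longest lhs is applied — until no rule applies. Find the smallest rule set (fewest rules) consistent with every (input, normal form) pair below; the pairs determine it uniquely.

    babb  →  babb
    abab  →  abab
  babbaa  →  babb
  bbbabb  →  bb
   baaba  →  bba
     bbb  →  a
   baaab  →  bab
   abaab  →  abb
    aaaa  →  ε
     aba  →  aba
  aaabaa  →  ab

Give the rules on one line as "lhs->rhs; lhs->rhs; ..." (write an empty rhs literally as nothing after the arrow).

aa->; bbb->a

  | babb
  | abab
  | babbaa => babb
  | bbbabb => aabb => bb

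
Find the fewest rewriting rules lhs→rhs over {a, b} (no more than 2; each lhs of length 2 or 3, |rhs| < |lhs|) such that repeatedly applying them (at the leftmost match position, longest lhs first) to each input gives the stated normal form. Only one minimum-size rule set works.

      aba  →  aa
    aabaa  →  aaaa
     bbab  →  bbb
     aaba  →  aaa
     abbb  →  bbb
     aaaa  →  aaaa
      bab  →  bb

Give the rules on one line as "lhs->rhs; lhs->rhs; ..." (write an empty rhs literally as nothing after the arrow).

ab->b; aba->aa

  | aba => aa
  | aabaa => aaaa
  | bbab => bbb
  | aaba => aaa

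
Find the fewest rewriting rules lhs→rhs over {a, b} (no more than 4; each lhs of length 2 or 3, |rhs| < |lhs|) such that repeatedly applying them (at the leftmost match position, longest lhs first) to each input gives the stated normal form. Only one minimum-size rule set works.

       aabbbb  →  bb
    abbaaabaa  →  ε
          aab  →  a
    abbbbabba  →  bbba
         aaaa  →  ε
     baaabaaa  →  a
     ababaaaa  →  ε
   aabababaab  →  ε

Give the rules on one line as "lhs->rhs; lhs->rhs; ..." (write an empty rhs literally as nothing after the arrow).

  | aabbbb => abbb => bb
  | abbaaabaa => baaabaa => babaa => aa => ε
  | aab => a
  | abbbbabba => bbbabba => bbba

aa->; aab->a; ab->; bab->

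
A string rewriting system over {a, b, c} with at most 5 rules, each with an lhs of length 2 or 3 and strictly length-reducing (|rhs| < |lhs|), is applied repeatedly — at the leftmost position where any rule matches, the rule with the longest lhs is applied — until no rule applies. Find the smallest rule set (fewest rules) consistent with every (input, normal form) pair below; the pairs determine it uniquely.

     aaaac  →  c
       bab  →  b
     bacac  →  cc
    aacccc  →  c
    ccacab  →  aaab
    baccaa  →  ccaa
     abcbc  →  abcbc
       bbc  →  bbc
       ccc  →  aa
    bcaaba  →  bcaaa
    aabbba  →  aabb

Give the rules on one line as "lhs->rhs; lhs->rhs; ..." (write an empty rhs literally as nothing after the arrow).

  | aaaac => aaac => aac => ac => c
  | bab => b
  | bacac => cac => cc
  | aacccc => acccc => cccc => aac => ac => c

aba->aa; ac->c; ba->; ccc->aa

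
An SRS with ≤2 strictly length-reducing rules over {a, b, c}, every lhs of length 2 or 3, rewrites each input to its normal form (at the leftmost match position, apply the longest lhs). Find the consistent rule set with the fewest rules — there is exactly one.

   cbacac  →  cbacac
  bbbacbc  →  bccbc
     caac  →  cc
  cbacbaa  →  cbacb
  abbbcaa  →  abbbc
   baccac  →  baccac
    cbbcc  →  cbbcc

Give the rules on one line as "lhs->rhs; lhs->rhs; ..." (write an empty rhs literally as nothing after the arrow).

aa->; bba->c

  | cbacac
  | bbbacbc => bccbc
  | caac => cc
  | cbacbaa => cbacb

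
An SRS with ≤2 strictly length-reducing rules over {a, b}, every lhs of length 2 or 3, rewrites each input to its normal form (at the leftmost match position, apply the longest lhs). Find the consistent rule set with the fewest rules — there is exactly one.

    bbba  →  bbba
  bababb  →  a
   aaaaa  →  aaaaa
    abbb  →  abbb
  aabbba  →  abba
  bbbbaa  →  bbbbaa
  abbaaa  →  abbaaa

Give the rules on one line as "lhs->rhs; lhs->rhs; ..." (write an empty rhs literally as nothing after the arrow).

aab->a; bab->aa

  | bbba
  | bababb => aaabb => aab => a
  | aaaaa
  | abbb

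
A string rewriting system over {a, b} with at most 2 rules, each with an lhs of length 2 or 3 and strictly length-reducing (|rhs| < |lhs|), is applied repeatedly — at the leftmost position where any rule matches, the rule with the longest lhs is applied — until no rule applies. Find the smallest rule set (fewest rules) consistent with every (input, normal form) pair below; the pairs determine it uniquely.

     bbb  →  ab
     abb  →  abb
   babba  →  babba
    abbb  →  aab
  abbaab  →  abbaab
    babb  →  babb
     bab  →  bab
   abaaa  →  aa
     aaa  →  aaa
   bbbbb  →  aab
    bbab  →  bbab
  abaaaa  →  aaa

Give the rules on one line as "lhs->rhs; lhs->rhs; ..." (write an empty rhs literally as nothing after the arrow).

  | bbb => ab
  | abb
  | babba
  | abbb => aab

aba->; bbb->ab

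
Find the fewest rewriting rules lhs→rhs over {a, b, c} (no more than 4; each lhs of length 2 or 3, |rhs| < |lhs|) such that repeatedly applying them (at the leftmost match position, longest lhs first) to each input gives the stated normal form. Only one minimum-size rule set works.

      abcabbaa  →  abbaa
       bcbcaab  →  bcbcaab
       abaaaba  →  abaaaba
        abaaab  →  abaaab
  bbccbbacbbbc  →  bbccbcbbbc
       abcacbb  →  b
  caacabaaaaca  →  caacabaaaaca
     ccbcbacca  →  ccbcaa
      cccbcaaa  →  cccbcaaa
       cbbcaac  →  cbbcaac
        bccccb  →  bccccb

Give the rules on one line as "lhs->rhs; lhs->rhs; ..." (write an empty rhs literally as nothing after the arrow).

  | abcabbaa => abbaa
  | bcbcaab
  | abaaaba
  | abaaab

abc->; acb->; bac->c; cca->aa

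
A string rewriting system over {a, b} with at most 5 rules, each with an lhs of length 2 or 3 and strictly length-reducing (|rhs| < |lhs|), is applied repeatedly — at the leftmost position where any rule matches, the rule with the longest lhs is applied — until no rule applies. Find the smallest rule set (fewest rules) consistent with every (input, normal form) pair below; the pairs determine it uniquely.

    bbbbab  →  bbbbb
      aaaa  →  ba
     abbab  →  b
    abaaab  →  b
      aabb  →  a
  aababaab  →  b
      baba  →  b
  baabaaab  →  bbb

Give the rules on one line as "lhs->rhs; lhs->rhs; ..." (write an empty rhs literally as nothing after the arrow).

aaa->b; ab->b; aba->; abb->

  | bbbbab => bbbbb
  | aaaa => ba
  | abbab => ab => b
  | abaaab => aab => ab => b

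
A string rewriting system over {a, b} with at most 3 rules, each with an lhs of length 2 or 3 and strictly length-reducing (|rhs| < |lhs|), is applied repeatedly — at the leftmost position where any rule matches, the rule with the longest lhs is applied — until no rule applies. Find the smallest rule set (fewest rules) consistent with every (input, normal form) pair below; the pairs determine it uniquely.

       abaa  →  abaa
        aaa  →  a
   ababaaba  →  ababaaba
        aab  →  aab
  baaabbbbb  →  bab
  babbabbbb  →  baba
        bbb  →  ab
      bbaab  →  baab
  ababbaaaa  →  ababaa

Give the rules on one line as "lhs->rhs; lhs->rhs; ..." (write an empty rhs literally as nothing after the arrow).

  | abaa
  | aaa => a
  | ababaaba
  | aab

aaa->a; bb->a; bba->ba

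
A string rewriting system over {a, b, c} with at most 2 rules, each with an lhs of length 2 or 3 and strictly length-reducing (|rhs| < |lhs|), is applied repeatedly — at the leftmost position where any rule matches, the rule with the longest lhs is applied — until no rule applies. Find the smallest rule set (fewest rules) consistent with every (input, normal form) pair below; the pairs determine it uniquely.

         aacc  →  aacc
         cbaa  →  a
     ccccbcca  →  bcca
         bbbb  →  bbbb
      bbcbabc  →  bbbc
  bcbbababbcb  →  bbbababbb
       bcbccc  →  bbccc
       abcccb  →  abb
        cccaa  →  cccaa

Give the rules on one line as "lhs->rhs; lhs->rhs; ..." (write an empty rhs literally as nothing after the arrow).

  | aacc
  | cbaa => a
  | ccccbcca => cccbcca => ccbcca => cbcca => bcca
  | bbbb

cb->b; cba->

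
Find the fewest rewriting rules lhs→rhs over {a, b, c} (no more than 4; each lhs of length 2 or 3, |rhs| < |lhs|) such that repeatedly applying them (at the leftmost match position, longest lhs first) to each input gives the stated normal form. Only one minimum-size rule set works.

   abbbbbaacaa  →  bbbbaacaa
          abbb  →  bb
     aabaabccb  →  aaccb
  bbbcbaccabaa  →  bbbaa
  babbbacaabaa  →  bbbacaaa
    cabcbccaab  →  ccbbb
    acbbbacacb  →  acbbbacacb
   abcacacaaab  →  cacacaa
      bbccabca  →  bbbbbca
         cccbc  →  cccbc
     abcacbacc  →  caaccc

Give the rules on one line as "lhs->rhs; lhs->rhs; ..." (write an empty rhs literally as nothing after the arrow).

ab->; bcb->a; cba->ac; cca->bb

  | abbbbbaacaa => bbbbaacaa
  | abbb => bb
  | aabaabccb => aaabccb => aaccb
  | bbbcbaccabaa => bbaaccabaa => bbaabbbaa => bbabbaa => bbbaa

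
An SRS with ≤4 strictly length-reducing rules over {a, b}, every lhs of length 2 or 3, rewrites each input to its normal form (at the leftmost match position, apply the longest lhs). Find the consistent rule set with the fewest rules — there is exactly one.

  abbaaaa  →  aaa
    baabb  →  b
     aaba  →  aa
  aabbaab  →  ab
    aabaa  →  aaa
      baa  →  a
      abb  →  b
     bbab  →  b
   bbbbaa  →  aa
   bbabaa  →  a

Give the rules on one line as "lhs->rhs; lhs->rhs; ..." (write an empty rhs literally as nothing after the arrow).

abb->bb; ba->; bb->b; bbb->a

  | abbaaaa => bbaaaa => baaaa => aaa
  | baabb => abb => bb => b
  | aaba => aa
  | aabbaab => abbaab => bbaab => baab => ab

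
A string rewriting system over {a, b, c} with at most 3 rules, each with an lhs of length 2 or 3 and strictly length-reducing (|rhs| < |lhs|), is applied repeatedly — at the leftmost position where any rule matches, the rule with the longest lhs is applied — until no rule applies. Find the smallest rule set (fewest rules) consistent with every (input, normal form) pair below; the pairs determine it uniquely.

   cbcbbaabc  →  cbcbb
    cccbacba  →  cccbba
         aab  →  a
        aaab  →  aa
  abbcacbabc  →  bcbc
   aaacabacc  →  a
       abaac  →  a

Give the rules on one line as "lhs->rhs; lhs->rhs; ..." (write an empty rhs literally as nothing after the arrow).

ab->; ac->

  | cbcbbaabc => cbcbbac => cbcbb
  | cccbacba => cccbba
  | aab => a
  | aaab => aa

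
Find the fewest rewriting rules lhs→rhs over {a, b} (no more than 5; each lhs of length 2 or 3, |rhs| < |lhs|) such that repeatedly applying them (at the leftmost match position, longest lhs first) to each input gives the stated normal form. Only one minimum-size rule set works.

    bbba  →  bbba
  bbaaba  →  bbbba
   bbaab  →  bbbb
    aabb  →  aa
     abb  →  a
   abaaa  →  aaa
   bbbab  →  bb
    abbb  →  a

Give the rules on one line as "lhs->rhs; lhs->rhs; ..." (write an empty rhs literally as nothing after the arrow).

ab->a; aba->a; baa->bb; bab->

  | bbba
  | bbaaba => bbbba
  | bbaab => bbbb
  | aabb => aab => aa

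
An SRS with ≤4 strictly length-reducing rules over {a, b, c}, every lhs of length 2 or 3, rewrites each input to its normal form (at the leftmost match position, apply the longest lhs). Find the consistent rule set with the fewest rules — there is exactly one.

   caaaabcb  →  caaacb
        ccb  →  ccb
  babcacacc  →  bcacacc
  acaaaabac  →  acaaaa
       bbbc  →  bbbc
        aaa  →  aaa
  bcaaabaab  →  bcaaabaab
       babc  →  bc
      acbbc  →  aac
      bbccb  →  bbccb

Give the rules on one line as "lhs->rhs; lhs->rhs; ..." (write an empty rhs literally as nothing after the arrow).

  | caaaabcb => caaacb
  | ccb
  | babcacacc => bcacacc
  | acaaaabac => acaaaa

abc->c; bac->; cbb->a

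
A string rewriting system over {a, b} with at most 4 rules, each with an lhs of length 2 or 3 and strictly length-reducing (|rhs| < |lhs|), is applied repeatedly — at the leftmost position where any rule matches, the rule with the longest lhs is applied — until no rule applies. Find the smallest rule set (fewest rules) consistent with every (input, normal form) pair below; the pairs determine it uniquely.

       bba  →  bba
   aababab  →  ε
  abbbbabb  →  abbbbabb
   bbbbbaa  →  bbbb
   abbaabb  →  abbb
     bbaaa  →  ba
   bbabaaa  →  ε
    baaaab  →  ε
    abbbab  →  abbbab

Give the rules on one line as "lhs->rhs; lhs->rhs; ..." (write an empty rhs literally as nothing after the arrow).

aab->; aba->aa; baa->

  | bba
  | aababab => abab => aab => ε
  | abbbbabb
  | bbbbbaa => bbbb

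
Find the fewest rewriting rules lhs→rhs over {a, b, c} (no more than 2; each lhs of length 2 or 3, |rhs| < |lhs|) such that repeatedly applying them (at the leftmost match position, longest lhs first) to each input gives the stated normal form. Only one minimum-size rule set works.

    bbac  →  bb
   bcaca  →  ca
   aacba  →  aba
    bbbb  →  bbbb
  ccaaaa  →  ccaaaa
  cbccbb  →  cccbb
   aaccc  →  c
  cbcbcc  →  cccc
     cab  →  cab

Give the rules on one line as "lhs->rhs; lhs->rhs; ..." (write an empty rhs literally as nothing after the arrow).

  | bbac => bb
  | bcaca => caca => ca
  | aacba => aba
  | bbbb

ac->; bc->c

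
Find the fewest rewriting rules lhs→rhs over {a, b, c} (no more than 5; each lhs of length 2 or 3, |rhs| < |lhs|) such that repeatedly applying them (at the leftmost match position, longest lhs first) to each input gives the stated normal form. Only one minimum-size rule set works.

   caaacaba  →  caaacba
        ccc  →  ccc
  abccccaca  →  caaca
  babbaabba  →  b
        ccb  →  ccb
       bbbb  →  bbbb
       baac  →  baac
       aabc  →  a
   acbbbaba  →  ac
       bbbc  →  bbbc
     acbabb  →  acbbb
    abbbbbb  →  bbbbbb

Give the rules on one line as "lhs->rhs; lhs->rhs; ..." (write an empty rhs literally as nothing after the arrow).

  | caaacaba => caaacba
  | ccc
  | abccccaca => cccaca => caaca
  | babbaabba => bbbaabba => babba => bbba => b

ab->b; abc->; bba->; cca->aa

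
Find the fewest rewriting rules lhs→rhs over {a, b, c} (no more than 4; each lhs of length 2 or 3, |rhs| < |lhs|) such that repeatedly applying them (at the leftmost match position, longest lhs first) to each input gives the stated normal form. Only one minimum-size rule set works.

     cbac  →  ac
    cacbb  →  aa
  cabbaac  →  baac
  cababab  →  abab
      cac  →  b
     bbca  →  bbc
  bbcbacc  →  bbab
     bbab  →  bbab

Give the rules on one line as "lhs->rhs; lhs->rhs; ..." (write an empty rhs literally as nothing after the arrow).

  | cbac => ac
  | cacbb => ccbb => bbb => aa
  | cabbaac => cbbaac => baac
  | cababab => cbabab => abab

bbb->aa; ca->c; cb->; cc->b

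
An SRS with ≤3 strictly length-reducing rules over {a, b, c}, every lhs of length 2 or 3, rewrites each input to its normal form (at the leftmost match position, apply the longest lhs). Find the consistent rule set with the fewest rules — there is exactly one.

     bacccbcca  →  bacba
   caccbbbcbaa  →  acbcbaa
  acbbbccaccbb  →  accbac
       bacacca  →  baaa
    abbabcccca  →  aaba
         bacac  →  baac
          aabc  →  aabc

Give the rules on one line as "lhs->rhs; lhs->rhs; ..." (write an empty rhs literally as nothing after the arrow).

  | bacccbcca => bacbcca => bacbca => bacba
  | caccbbbcbaa => accbbbcbaa => acccbcbaa => acbcbaa
  | acbbbccaccbb => accbccaccbb => accbcaccbb => accbaccbb => accbaccc => accbac
  | bacacca => baacca => baaca => baaa

bb->c; ca->a; ccc->c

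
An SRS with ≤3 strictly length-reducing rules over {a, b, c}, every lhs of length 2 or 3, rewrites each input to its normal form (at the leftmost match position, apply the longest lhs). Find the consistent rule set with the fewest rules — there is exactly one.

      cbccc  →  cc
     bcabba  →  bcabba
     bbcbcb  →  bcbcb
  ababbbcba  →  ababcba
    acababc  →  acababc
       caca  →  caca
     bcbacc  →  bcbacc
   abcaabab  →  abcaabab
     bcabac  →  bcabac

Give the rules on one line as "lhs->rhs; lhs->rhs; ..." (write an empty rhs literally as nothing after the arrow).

  | cbccc => cc
  | bcabba
  | bbcbcb => bcbcb
  | ababbbcba => ababbcba => ababcba

bbc->bc; bcc->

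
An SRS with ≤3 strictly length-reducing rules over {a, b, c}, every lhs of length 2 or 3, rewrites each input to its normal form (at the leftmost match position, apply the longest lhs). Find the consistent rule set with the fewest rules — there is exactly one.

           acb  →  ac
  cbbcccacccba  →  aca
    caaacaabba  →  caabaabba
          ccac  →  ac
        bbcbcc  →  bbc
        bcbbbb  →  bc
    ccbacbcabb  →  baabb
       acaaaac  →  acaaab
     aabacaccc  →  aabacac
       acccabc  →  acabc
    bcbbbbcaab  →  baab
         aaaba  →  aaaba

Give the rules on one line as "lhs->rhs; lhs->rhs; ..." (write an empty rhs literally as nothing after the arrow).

aac->ab; cb->c; cc->

  | acb => ac
  | cbbcccacccba => cbcccacccba => ccccacccba => ccacccba => acccba => acba => aca
  | caaacaabba => caabaabba
  | ccac => ac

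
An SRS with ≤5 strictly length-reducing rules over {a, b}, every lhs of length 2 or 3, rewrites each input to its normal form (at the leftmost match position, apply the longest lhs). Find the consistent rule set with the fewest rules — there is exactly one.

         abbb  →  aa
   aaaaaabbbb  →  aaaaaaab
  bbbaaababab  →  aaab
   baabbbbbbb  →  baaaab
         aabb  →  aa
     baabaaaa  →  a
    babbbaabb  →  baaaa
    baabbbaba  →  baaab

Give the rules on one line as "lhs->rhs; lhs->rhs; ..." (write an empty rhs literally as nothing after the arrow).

aba->b; bb->; bba->; bbb->a

  | abbb => aa
  | aaaaaabbbb => aaaaaaab
  | bbbaaababab => aaaababab => aaabbab => aaab
  | baabbbbbbb => baaabbbb => baaaab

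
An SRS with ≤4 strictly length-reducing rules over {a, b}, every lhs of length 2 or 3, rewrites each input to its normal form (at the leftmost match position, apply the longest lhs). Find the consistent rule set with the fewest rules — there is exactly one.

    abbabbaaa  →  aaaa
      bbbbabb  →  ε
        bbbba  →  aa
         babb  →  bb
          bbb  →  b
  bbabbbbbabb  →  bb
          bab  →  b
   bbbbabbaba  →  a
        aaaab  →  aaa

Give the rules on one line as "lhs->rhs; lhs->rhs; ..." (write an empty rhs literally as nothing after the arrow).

  | abbabbaaa => babbaaa => bbaaa => aaaa
  | bbbbabb => bbabb => aabb => ab => ε
  | bbbba => bba => aa
  | babb => bb

ab->; bba->aa; bbb->b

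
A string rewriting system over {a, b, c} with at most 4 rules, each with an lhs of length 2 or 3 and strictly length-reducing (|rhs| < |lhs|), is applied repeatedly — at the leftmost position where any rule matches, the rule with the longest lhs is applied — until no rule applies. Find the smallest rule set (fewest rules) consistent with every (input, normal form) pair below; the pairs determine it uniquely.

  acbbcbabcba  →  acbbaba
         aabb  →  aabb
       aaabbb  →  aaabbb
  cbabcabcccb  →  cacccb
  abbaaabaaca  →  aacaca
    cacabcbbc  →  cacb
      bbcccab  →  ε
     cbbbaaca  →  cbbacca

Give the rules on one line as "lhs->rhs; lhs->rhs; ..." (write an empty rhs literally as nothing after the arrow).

baa->ac; bc->; cab->

  | acbbcbabcba => acbbabcba => acbbaba
  | aabb
  | aaabbb
  | cbabcabcccb => cbaabcccb => cacbcccb => cacccb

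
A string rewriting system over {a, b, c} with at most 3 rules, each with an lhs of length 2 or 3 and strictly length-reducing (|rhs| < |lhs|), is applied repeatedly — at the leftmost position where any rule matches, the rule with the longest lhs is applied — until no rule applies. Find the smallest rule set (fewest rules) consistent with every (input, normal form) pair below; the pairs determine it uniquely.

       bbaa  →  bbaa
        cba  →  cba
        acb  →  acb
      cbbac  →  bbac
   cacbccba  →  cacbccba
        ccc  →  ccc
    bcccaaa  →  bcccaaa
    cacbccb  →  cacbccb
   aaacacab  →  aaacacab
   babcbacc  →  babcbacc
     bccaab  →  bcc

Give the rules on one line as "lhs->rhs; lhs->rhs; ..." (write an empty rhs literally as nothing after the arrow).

  | bbaa
  | cba
  | acb
  | cbbac => bbac

aab->; cbb->bb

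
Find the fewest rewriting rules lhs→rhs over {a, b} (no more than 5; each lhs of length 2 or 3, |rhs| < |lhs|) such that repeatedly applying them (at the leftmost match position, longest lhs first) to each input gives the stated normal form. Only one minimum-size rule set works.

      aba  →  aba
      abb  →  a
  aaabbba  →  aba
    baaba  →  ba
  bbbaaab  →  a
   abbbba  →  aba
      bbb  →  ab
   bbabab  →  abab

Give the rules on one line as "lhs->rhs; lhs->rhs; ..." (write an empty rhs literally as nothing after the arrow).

  | aba
  | abb => a
  | aaabbba => aabba => aba
  | baaba => ba

aab->a; baa->; bb->; bbb->ab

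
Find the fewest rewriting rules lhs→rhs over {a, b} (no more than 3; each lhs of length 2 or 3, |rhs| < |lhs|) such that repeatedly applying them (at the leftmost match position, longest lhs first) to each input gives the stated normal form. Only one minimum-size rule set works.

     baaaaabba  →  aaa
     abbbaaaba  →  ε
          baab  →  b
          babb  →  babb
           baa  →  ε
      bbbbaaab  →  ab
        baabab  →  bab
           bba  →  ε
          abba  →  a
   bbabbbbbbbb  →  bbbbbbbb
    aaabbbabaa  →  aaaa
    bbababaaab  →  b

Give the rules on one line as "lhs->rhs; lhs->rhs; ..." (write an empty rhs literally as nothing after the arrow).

aba->; baa->; bba->

  | baaaaabba => aaabba => aaa
  | abbbaaaba => abaaba => aba => ε
  | baab => b
  | babb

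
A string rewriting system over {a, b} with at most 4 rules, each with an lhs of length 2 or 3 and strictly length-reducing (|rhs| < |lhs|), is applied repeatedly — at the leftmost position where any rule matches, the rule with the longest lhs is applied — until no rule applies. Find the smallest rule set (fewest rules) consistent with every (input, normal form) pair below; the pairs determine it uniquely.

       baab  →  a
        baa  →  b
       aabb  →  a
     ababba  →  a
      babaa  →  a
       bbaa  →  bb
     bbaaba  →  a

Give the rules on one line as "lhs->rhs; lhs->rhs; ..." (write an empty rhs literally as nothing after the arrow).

aa->a; ab->a; ba->b; bab->ab

  | baab => bab => ab => a
  | baa => ba => b
  | aabb => abb => ab => a
  | ababba => aabba => abba => aba => aa => a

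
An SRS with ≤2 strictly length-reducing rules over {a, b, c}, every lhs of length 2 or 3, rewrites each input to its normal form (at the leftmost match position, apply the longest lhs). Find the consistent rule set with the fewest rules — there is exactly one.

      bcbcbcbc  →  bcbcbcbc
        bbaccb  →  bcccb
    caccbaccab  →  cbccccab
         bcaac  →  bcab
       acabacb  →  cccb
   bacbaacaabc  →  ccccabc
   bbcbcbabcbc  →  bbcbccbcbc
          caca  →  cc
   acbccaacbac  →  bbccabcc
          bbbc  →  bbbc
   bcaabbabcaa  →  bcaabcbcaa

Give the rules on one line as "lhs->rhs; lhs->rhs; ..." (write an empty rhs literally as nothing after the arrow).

  | bcbcbcbc
  | bbaccb => bcccb
  | caccbaccab => cbcbaccab => cbccccab
  | bcaac => bcab

ac->b; ba->c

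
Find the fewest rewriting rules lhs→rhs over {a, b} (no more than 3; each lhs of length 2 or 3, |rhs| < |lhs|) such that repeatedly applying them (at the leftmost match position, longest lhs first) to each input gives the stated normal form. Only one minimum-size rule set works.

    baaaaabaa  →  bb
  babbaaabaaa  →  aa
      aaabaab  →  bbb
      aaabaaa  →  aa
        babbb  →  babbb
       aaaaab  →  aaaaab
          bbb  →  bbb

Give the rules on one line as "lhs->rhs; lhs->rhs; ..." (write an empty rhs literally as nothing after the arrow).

  | baaaaabaa => bbaaabaa => aaaabaa => aaabaa => aabaa => abaa => baa => bb
  | babbaaabaaa => baaaaabaaa => bbaaabaaa => aaaabaaa => aaabaaa => aabaaa => abaaa => baaa => bba => aa
  | aaabaab => aabaab => abaab => baab => bbb
  | aaabaaa => aabaaa => abaaa => baaa => bba => aa

aba->ba; baa->bb; bba->aa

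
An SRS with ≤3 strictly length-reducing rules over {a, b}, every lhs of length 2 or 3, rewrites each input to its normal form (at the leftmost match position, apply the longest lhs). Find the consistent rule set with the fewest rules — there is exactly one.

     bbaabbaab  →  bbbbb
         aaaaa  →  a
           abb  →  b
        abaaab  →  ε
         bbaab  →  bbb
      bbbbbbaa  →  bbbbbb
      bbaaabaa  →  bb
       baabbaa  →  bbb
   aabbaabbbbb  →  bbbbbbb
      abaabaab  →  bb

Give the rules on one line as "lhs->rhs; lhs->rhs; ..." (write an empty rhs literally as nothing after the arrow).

aa->; ab->

  | bbaabbaab => bbbbaab => bbbbb
  | aaaaa => aaa => a
  | abb => b
  | abaaab => aaab => ab => ε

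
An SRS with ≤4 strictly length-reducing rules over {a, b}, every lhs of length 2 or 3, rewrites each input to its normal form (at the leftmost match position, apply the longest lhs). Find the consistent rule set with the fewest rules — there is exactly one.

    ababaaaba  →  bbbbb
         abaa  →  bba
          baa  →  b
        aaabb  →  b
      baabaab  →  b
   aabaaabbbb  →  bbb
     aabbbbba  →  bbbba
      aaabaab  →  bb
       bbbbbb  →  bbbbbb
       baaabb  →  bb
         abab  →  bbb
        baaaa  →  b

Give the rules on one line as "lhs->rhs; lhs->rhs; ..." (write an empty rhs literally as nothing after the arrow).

aa->; aab->; ab->; aba->bb

  | ababaaaba => bbbaaaba => bbbaba => bbbbb
  | abaa => bba
  | baa => b
  | aaabb => abb => b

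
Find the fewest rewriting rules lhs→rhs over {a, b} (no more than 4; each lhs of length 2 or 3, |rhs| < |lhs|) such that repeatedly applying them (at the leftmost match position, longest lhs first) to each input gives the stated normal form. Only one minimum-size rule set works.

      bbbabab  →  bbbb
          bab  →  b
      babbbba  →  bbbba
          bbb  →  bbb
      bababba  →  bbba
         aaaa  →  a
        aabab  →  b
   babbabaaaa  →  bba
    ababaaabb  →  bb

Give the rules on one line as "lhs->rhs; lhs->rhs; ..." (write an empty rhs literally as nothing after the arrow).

  | bbbabab => bbbb
  | bab => b
  | babbbba => bbbba
  | bbb

aa->a; ab->; aba->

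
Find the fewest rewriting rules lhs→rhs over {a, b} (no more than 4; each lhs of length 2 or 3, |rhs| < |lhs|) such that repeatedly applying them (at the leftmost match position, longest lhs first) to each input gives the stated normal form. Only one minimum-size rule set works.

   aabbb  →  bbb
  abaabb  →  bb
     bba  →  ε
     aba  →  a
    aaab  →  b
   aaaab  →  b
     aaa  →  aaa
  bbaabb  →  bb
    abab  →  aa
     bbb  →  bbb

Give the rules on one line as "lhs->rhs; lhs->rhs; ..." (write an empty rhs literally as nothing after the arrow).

ab->b; ba->a; bab->aa; bba->

  | aabbb => abbb => bbb
  | abaabb => baabb => aabb => abb => bb
  | bba => ε
  | aba => ba => a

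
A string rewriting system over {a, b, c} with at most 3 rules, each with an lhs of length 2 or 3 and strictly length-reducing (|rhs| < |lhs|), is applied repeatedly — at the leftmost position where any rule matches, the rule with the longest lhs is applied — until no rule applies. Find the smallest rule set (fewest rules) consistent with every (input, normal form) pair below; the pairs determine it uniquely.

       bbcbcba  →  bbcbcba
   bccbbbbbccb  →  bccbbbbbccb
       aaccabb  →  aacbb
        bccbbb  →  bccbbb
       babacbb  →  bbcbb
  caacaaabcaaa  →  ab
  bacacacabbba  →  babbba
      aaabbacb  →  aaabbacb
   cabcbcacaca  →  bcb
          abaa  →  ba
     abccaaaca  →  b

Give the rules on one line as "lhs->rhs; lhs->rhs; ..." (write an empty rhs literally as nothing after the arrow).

  | bbcbcba
  | bccbbbbbccb
  | aaccabb => aacbb
  | bccbbb

aba->b; ca->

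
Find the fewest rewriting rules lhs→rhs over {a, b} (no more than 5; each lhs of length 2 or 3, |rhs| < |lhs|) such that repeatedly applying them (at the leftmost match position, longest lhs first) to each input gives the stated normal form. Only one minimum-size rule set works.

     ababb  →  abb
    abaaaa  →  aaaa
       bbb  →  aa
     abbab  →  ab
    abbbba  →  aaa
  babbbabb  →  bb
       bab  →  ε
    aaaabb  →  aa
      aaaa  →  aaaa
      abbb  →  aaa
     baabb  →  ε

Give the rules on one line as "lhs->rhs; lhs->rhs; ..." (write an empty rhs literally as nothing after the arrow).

aab->a; aba->a; bab->; bbb->aa

  | ababb => abb
  | abaaaa => aaaa
  | bbb => aa
  | abbab => ab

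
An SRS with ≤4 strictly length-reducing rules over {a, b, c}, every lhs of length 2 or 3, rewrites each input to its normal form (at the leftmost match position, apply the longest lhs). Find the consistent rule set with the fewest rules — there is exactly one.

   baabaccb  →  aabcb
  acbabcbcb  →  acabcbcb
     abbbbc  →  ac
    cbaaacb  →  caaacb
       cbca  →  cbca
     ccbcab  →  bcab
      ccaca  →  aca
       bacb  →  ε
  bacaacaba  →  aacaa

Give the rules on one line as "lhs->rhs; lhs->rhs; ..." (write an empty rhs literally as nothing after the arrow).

ba->a; bac->b; bb->; cc->

  | baabaccb => aabaccb => aabcb
  | acbabcbcb => acabcbcb
  | abbbbc => abbc => ac
  | cbaaacb => caaacb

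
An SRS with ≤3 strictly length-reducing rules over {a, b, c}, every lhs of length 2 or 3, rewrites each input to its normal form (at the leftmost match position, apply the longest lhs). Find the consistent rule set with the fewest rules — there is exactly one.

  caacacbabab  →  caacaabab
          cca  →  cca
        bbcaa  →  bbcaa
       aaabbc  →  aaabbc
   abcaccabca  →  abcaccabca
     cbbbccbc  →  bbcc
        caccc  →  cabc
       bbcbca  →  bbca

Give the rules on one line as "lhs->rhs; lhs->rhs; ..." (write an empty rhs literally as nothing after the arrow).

  | caacacbabab => caacaabab
  | cca
  | bbcaa
  | aaabbc

cb->; ccc->bc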